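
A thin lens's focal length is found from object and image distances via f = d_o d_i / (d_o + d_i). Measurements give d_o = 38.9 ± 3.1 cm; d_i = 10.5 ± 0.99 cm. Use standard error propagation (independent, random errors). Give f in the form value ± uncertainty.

8.27 ± 0.630 cm

∂f/∂d_o = (d_i/(d_o+d_i))² = 0.0452;  ∂f/∂d_i = (d_o/(d_o+d_i))² = 0.620
δf = √((∂f/∂d_o · δd_o)² + (∂f/∂d_i · δd_i)²) = √(0.0196 + 0.377) = 0.630 cm
f = 8.27 cm.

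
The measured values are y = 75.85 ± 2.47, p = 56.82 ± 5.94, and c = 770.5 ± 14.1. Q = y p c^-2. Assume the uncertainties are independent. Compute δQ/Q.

0.115

Each factor contributes (exponent × relative error)² to (δQ/Q)²:
  (1·δy/y)² = (1×0.0326)² = 0.00106;  (1·δp/p)² = (1×0.105)² = 0.0109;  (-2·δc/c)² = (-2×0.0183)² = 0.00134
δQ/Q = √(0.0133) = 0.115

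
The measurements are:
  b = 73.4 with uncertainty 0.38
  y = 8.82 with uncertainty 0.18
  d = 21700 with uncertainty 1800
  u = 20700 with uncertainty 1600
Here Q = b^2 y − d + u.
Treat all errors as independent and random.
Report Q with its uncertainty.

Let p = b^2·y = 47500. δp/p = √((2·δb/b)² + (1·δy/y)²) = √(0.000107 + 0.000416) = 0.0229, so δp = 1090.
Q = p − d + u: δQ = √(δp² + δd² + δu²) = √(1.18e+06 + 3.24e+06 + 2.56e+06) = 2640
Q = 46500.

46500 ± 2640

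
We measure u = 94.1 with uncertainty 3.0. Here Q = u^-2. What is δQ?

7.2e-06

Q ∝ u^-2, so δQ/Q = |-2| · δu/u = 2 × 0.0319 = 0.0638.
Q = 0.000113, so δQ = 0.0638 × 0.000113 = 7.2e-06.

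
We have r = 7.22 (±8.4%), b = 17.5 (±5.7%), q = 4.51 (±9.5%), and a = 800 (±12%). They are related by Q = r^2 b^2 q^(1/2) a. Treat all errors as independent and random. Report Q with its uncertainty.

(2.71 ± 0.652) × 10^7

Each factor contributes (exponent × relative error)² to (δQ/Q)²:
  (2·δr/r)² = (2×0.0840)² = 0.0282;  (2·δb/b)² = (2×0.0570)² = 0.0130;  (½·δq/q)² = (0.5×0.0950)² = 0.00226;  (1·δa/a)² = (1×0.120)² = 0.0144
δQ/Q = √(0.0579) = 0.241
Q = 2.71e+07, so δQ = 0.241 × 2.71e+07 = 6.52e+06.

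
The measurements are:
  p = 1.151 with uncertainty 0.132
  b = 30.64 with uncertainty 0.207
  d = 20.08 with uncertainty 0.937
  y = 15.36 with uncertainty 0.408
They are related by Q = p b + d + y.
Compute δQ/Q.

0.0591

Let w = p·b = 35.27. δw/w = √((1·δp/p)² + (1·δb/b)²) = √(0.0132 + 4.56e-05) = 0.115, so δw = 4.05.
Q = w + d + y: δQ = √(δw² + δd² + δy²) = √(16.4 + 0.878 + 0.166) = 4.18
Q = 70.71, so δQ/Q = 4.18/70.71 = 0.0591.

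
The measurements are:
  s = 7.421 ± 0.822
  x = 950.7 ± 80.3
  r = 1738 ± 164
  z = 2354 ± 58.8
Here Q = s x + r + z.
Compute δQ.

998

Let p = s·x = 7055. δp/p = √((1·δs/s)² + (1·δx/x)²) = √(0.0123 + 0.00713) = 0.139, so δp = 983.
Q = p + r + z: δQ = √(δp² + δr² + δz²) = √(9.66e+05 + 26900 + 3460) = 998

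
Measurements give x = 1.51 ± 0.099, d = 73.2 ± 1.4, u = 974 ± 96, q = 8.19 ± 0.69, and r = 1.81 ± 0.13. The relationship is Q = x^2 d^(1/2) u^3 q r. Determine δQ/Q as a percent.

Relative error in a monomial: (δQ/Q)² = Σ (nᵢ · δxᵢ/xᵢ)².
  (2·δx/x)² = (2×0.0656)² = 0.0172;  (½·δd/d)² = (0.5×0.0191)² = 9.14e-05;  (3·δu/u)² = (3×0.0986)² = 0.0874;  (1·δq/q)² = (1×0.0842)² = 0.00710;  (1·δr/r)² = (1×0.0718)² = 0.00516
δQ/Q = √(0.117) = 0.342

34.2%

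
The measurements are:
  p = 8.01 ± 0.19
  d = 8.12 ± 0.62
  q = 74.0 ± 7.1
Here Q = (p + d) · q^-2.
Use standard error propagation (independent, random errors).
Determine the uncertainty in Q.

0.000578

Let u = p + d = 16.1. δu = √(δp² + δd²) = √(0.0361 + 0.384) = 0.648, so δu/u = 0.0402.
Q is then a monomial in u, q:
δQ/Q = √((δu/u)² + (-2·δq/q)²) = √(0.00162 + 0.0368) = 0.196
Q = 0.00295, so δQ = 0.196 × 0.00295 = 0.000578.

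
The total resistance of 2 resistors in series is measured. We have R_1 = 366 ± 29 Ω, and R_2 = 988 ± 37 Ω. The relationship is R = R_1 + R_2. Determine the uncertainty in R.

47.0 Ω

R is a linear combination, so absolute uncertainties add in quadrature:
  (δR_1)² = 841;  (δR_2)² = 1370
δR = √(2210) = 47.0 Ω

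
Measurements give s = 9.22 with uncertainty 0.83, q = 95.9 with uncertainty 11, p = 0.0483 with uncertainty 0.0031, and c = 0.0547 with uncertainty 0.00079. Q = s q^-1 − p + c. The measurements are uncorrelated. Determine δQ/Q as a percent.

14.0%

Let w = s·q^-1 = 0.0961. δw/w = √((1·δs/s)² + (-1·δq/q)²) = √(0.00810 + 0.0132) = 0.146, so δw = 0.0140.
Q = w − p + c: δQ = √(δw² + δp² + δc²) = √(0.000197 + 9.61e-06 + 6.24e-07) = 0.0144
Q = 0.103, so δQ/Q = 0.0144/0.103 = 0.140.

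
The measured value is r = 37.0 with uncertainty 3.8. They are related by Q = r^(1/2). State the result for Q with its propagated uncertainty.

6.08 ± 0.312

Q ∝ r^(1/2), so δQ/Q = |½| · δr/r = 0.5 × 0.103 = 0.0514.
Q = 6.08, so δQ = 0.0514 × 6.08 = 0.312.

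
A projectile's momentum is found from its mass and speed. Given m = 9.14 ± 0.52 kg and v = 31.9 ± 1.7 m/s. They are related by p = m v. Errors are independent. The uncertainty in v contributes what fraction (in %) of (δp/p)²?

(δp/p)² = (1·δm/m)² + (1·δv/v)²
  m term: (1×0.0569)² = 0.00324
  v term: (1×0.0533)² = 0.00284
Total = 0.00608. Share from v = 0.00284/0.00608 = 0.467.

46.7%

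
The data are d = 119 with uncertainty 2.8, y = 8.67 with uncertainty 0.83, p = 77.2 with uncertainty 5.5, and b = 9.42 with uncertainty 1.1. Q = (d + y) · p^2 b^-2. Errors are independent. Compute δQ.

2350

Let u = d + y = 128. δu = √(δd² + δy²) = √(7.84 + 0.689) = 2.92, so δu/u = 0.0229.
Q is then a monomial in u, p, b:
δQ/Q = √((δu/u)² + (2·δp/p)² + (-2·δb/b)²) = √(0.000523 + 0.0203 + 0.0545) = 0.275
Q = 8570, so δQ = 0.275 × 8570 = 2350.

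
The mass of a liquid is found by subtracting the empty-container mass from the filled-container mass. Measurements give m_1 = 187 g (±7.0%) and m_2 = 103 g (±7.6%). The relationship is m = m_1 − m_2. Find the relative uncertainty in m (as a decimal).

0.182

For a sum/difference, combine absolute errors in quadrature:
  (δm_1)² = 171;  (δm_2)² = 61.3
δm = √(233) = 15.3 g
m = 84.0 g, so δm/m = 15.3/84.0 = 0.182.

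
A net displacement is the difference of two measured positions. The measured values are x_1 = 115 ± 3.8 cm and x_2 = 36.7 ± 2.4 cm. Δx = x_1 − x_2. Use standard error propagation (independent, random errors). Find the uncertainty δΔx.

4.49 cm

Sums and differences: (δΔx)² = Σ (cᵢ δxᵢ)².
  (δx_1)² = 14.4;  (δx_2)² = 5.76
δΔx = √(20.2) = 4.49 cm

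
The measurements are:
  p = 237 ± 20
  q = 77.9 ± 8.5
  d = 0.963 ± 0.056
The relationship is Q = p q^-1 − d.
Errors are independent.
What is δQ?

Let w = p·q^-1 = 3.04. δw/w = √((1·δp/p)² + (-1·δq/q)²) = √(0.00712 + 0.0119) = 0.138, so δw = 0.420.
Q = w − d: δQ = √(δw² + δd²) = √(0.176 + 0.00314) = 0.423

0.423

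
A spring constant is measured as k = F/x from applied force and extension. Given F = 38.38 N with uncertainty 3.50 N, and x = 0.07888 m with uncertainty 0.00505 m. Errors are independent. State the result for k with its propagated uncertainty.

k is a product of powers, so relative uncertainties combine in quadrature:
  (1·δF/F)² = (1×0.0912)² = 0.00832;  (-1·δx/x)² = (-1×0.0640)² = 0.00410
δk/k = √(0.0124) = 0.111
k = 486.6 N/m, so δk = 0.111 × 486.6 = 54.2 N/m.

486.6 ± 54.2 N/m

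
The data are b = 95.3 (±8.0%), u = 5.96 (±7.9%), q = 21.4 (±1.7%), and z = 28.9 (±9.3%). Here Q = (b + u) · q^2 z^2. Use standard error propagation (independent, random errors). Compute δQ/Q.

Let w = b + u = 101. δw = √(δb² + δu²) = √(58.1 + 0.222) = 7.64, so δw/w = 0.0754.
Q is then a monomial in w, q, z:
δQ/Q = √((δw/w)² + (2·δq/q)² + (2·δz/z)²) = √(0.00569 + 0.00116 + 0.0346) = 0.204

0.204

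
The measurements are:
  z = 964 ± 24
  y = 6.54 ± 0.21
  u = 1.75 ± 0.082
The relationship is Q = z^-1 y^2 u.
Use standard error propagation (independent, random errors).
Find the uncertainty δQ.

For a monomial Q ∝ z^-1, y^2, u, fractional errors add in quadrature:
  (-1·δz/z)² = (-1×0.0249)² = 0.000620;  (2·δy/y)² = (2×0.0321)² = 0.00412;  (1·δu/u)² = (1×0.0469)² = 0.00220
δQ/Q = √(0.00694) = 0.0833
Q = 0.0776, so δQ = 0.0833 × 0.0776 = 0.00647.

0.00647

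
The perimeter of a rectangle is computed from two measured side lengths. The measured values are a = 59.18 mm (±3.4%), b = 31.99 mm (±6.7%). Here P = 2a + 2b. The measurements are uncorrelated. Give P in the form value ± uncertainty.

182.3 ± 5.88 mm

For a sum/difference, combine absolute errors in quadrature:
  (2·δa)² = 16.2;  (2·δb)² = 18.4
δP = √(34.6) = 5.88 mm
P = 182.3 mm.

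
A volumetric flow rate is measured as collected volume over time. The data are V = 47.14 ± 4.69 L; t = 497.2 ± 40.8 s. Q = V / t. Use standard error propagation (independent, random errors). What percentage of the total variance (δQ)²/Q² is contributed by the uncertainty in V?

59.5%

(δQ/Q)² = (1·δV/V)² + (-1·δt/t)²
  V term: (1×0.0995)² = 0.00990
  t term: (-1×0.0821)² = 0.00673
Total = 0.0166. Share from V = 0.00990/0.0166 = 0.595.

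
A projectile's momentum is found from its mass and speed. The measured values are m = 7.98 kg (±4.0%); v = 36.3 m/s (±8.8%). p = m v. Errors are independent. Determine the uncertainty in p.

Each factor contributes (exponent × relative error)² to (δp/p)²:
  (1·δm/m)² = (1×0.0400)² = 0.00160;  (1·δv/v)² = (1×0.0880)² = 0.00774
δp/p = √(0.00934) = 0.0967
p = 290 kg·m/s, so δp = 0.0967 × 290 = 28.0 kg·m/s.

28.0 kg·m/s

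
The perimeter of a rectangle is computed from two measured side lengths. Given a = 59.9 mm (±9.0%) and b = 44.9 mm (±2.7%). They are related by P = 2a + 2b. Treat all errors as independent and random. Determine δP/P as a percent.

5.27%

Each term contributes (cᵢ δxᵢ)² to (δP)²:
  (2·δa)² = 116;  (2·δb)² = 5.88
δP = √(122) = 11.1 mm
P = 210 mm, so δP/P = 11.1/210 = 0.0527.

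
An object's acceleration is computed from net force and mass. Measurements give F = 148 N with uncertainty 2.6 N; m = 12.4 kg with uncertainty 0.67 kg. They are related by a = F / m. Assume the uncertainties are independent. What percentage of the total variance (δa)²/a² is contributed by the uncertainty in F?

(δa/a)² = (1·δF/F)² + (-1·δm/m)²
  F term: (1×0.0176)² = 0.000309
  m term: (-1×0.0540)² = 0.00292
Total = 0.00323. Share from F = 0.000309/0.00323 = 0.0956.

9.56%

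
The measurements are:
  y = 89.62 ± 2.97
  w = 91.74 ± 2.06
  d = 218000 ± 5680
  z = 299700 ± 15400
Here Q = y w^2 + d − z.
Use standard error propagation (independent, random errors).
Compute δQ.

45200

Let p = y·w^2 = 754300. δp/p = √((1·δy/y)² + (2·δw/w)²) = √(0.00110 + 0.00202) = 0.0558, so δp = 42100.
Q = p + d − z: δQ = √(δp² + δd² + δz²) = √(1.77e+09 + 3.23e+07 + 2.37e+08) = 45200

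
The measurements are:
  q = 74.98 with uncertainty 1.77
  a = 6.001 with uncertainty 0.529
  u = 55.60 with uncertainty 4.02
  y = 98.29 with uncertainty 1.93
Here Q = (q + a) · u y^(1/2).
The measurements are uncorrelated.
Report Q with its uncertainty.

Let w = q + a = 80.98. δw = √(δq² + δa²) = √(3.13 + 0.280) = 1.85, so δw/w = 0.0228.
Q is then a monomial in w, u, y:
δQ/Q = √((δw/w)² + (1·δu/u)² + (½·δy/y)²) = √(0.000520 + 0.00523 + 9.64e-05) = 0.0764
Q = 44640, so δQ = 0.0764 × 44640 = 3410.

44640 ± 3410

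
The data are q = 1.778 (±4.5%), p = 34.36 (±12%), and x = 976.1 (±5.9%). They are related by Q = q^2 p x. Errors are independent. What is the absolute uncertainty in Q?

Relative error in a monomial: (δQ/Q)² = Σ (nᵢ · δxᵢ/xᵢ)².
  (2·δq/q)² = (2×0.0450)² = 0.00810;  (1·δp/p)² = (1×0.120)² = 0.0144;  (1·δx/x)² = (1×0.0590)² = 0.00348
δQ/Q = √(0.0260) = 0.161
Q = 106000, so δQ = 0.161 × 106000 = 17100.

17100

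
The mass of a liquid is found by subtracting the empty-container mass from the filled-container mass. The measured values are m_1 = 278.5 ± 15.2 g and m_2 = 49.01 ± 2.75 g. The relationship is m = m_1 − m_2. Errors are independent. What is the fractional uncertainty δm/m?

For a sum/difference, combine absolute errors in quadrature:
  (δm_1)² = 231;  (δm_2)² = 7.56
δm = √(239) = 15.4 g
m = 229.5 g, so δm/m = 15.4/229.5 = 0.0673.

0.0673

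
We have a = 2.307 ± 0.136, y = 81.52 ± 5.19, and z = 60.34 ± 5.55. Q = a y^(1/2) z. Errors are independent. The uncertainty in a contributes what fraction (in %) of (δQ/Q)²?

(δQ/Q)² = (1·δa/a)² + (½·δy/y)² + (1·δz/z)²
  a term: (1×0.0590)² = 0.00348
  y term: (0.5×0.0637)² = 0.00101
  z term: (1×0.0920)² = 0.00846
Total = 0.0129. Share from a = 0.00348/0.0129 = 0.268.

26.8%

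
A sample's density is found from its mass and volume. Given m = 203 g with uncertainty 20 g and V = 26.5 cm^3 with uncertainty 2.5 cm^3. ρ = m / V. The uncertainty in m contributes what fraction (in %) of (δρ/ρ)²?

(δρ/ρ)² = (1·δm/m)² + (-1·δV/V)²
  m term: (1×0.0985)² = 0.00971
  V term: (-1×0.0943)² = 0.00890
Total = 0.0186. Share from m = 0.00971/0.0186 = 0.522.

52.2%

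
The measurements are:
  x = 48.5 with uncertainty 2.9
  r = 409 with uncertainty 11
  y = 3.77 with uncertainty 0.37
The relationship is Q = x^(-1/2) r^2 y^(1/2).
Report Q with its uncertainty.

Products/powers → add relative errors in quadrature, weighted by exponent:
  (−½·δx/x)² = (-0.5×0.0598)² = 0.000894;  (2·δr/r)² = (2×0.0269)² = 0.00289;  (½·δy/y)² = (0.5×0.0981)² = 0.00241
δQ/Q = √(0.00620) = 0.0787
Q = 46600, so δQ = 0.0787 × 46600 = 3670.

46600 ± 3670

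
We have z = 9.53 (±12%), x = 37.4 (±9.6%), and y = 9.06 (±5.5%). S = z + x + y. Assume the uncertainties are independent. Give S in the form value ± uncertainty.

Each term contributes (cᵢ δxᵢ)² to (δS)²:
  (δz)² = 1.31;  (δx)² = 12.9;  (δy)² = 0.248
δS = √(14.4) = 3.80
S = 56.0.

56.0 ± 3.80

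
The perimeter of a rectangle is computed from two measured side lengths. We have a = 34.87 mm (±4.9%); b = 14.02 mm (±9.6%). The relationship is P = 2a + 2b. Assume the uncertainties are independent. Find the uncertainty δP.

4.35 mm

Sums and differences: (δP)² = Σ (cᵢ δxᵢ)².
  (2·δa)² = 11.7;  (2·δb)² = 7.25
δP = √(18.9) = 4.35 mm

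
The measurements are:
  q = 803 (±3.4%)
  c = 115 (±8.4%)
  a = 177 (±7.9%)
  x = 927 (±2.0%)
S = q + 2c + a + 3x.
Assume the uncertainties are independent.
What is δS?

S is a linear combination, so absolute uncertainties add in quadrature:
  (δq)² = 745;  (2·δc)² = 373;  (δa)² = 196;  (3·δx)² = 3090
δS = √(4410) = 66.4

66.4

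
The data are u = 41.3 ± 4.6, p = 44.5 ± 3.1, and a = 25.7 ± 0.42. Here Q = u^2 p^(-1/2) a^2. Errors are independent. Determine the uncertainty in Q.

38500

Q is a product of powers, so relative uncertainties combine in quadrature:
  (2·δu/u)² = (2×0.111)² = 0.0496;  (−½·δp/p)² = (-0.5×0.0697)² = 0.00121;  (2·δa/a)² = (2×0.0163)² = 0.00107
δQ/Q = √(0.0519) = 0.228
Q = 1.69e+05, so δQ = 0.228 × 1.69e+05 = 38500.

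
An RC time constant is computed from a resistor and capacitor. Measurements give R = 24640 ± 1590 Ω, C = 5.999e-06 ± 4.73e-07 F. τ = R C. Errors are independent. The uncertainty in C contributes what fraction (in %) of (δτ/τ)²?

(δτ/τ)² = (1·δR/R)² + (1·δC/C)²
  R term: (1×0.0645)² = 0.00416
  C term: (1×0.0788)² = 0.00622
Total = 0.0104. Share from C = 0.00622/0.0104 = 0.599.

59.9%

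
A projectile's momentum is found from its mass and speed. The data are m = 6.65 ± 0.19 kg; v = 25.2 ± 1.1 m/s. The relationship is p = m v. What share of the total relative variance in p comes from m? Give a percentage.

30.0%

(δp/p)² = (1·δm/m)² + (1·δv/v)²
  m term: (1×0.0286)² = 0.000816
  v term: (1×0.0437)² = 0.00191
Total = 0.00272. Share from m = 0.000816/0.00272 = 0.300.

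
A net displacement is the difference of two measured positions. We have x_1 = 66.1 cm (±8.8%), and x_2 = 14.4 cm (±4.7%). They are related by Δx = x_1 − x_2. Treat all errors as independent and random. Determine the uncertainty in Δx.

5.86 cm

For a sum/difference, combine absolute errors in quadrature:
  (δx_1)² = 33.8;  (δx_2)² = 0.458
δΔx = √(34.3) = 5.86 cm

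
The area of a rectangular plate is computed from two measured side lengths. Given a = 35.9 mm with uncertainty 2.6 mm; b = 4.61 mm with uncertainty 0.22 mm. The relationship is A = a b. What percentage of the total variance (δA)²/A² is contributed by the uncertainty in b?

30.3%

(δA/A)² = (1·δa/a)² + (1·δb/b)²
  a term: (1×0.0724)² = 0.00525
  b term: (1×0.0477)² = 0.00228
Total = 0.00752. Share from b = 0.00228/0.00752 = 0.303.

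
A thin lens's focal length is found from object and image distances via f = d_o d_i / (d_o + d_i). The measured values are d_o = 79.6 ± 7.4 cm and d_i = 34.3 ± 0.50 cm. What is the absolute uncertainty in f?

0.714 cm

∂f/∂d_o = (d_i/(d_o+d_i))² = 0.0907;  ∂f/∂d_i = (d_o/(d_o+d_i))² = 0.488
δf = √((∂f/∂d_o · δd_o)² + (∂f/∂d_i · δd_i)²) = √(0.450 + 0.0596) = 0.714 cm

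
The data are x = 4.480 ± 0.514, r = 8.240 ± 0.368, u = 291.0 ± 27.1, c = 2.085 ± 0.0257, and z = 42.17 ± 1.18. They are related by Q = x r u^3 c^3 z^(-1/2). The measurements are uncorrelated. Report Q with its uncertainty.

(1.270 ± 0.391) × 10^9

For a monomial Q ∝ x, r, u^3, c^3, z^(-1/2), fractional errors add in quadrature:
  (1·δx/x)² = (1×0.115)² = 0.0132;  (1·δr/r)² = (1×0.0447)² = 0.00199;  (3·δu/u)² = (3×0.0931)² = 0.0781;  (3·δc/c)² = (3×0.0123)² = 0.00137;  (−½·δz/z)² = (-0.5×0.0280)² = 0.000196
δQ/Q = √(0.0948) = 0.308
Q = 1.27e+09, so δQ = 0.308 × 1.27e+09 = 3.91e+08.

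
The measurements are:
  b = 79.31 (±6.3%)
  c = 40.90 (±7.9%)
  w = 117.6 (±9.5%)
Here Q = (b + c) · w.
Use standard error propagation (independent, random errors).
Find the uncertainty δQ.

Let u = b + c = 120.2. δu = √(δb² + δc²) = √(25.0 + 10.4) = 5.95, so δu/u = 0.0495.
Q is then a monomial in u, w:
δQ/Q = √((δu/u)² + (1·δw/w)²) = √(0.00245 + 0.00903) = 0.107
Q = 14140, so δQ = 0.107 × 14140 = 1510.

1510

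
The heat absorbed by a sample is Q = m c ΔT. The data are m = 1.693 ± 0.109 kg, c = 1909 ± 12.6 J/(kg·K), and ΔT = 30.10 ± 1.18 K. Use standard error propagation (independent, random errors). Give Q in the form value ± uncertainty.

97280 ± 7360 J

Q is a product of powers, so relative uncertainties combine in quadrature:
  (1·δm/m)² = (1×0.0644)² = 0.00415;  (1·δc/c)² = (1×0.00660)² = 4.36e-05;  (1·δΔT/ΔT)² = (1×0.0392)² = 0.00154
δQ/Q = √(0.00573) = 0.0757
Q = 97280 J, so δQ = 0.0757 × 97280 = 7360 J.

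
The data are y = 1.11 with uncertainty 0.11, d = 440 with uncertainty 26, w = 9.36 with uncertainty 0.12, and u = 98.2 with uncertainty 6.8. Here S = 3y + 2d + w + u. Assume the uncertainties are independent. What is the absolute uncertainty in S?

Sums and differences: (δS)² = Σ (cᵢ δxᵢ)².
  (3·δy)² = 0.109;  (2·δd)² = 2700;  (δw)² = 0.0144;  (δu)² = 46.2
δS = √(2750) = 52.4

52.4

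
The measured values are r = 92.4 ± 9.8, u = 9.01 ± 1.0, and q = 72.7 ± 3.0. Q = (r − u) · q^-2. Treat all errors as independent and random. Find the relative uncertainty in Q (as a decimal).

0.144

Let w = r − u = 83.4. δw = √(δr² + δu²) = √(96.0 + 1.00) = 9.85, so δw/w = 0.118.
Q is then a monomial in w, q:
δQ/Q = √((δw/w)² + (-2·δq/q)²) = √(0.0140 + 0.00681) = 0.144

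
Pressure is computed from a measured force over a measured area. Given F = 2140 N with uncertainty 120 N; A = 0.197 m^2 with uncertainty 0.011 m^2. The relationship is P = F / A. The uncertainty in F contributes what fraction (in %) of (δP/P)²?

50.2%

(δP/P)² = (1·δF/F)² + (-1·δA/A)²
  F term: (1×0.0561)² = 0.00314
  A term: (-1×0.0558)² = 0.00312
Total = 0.00626. Share from F = 0.00314/0.00626 = 0.502.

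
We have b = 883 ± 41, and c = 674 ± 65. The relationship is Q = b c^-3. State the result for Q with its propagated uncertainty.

(2.88 ± 0.845) × 10^-6

Relative error in a monomial: (δQ/Q)² = Σ (nᵢ · δxᵢ/xᵢ)².
  (1·δb/b)² = (1×0.0464)² = 0.00216;  (-3·δc/c)² = (-3×0.0964)² = 0.0837
δQ/Q = √(0.0859) = 0.293
Q = 2.88e-06, so δQ = 0.293 × 2.88e-06 = 8.45e-07.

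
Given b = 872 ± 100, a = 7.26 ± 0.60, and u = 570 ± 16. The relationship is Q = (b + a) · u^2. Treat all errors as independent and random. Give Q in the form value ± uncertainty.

(2.86 ± 0.362) × 10^8

Let w = b + a = 879. δw = √(δb² + δa²) = √(10000 + 0.360) = 100, so δw/w = 0.114.
Q is then a monomial in w, u:
δQ/Q = √((δw/w)² + (2·δu/u)²) = √(0.0129 + 0.00315) = 0.127
Q = 2.86e+08, so δQ = 0.127 × 2.86e+08 = 3.62e+07.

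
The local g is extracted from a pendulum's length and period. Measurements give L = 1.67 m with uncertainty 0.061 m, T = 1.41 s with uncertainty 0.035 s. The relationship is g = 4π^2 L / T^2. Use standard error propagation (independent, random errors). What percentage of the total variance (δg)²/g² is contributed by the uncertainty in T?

(δg/g)² = (1·δL/L)² + (-2·δT/T)²
  L term: (1×0.0365)² = 0.00133
  T term: (-2×0.0248)² = 0.00246
Total = 0.00380. Share from T = 0.00246/0.00380 = 0.649.

64.9%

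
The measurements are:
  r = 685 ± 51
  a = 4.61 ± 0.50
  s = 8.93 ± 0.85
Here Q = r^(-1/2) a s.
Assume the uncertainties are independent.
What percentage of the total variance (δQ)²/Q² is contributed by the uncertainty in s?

40.8%

(δQ/Q)² = (−½·δr/r)² + (1·δa/a)² + (1·δs/s)²
  r term: (-0.5×0.0745)² = 0.00139
  a term: (1×0.108)² = 0.0118
  s term: (1×0.0952)² = 0.00906
Total = 0.0222. Share from s = 0.00906/0.0222 = 0.408.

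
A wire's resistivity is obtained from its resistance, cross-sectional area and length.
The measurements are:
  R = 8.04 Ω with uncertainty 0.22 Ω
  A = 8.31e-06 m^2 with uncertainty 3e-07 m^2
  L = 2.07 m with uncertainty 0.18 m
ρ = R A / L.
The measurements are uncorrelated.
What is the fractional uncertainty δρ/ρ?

Each factor contributes (exponent × relative error)² to (δρ/ρ)²:
  (1·δR/R)² = (1×0.0274)² = 0.000749;  (1·δA/A)² = (1×0.0361)² = 0.00130;  (-1·δL/L)² = (-1×0.0870)² = 0.00756
δρ/ρ = √(0.00961) = 0.0980

0.0980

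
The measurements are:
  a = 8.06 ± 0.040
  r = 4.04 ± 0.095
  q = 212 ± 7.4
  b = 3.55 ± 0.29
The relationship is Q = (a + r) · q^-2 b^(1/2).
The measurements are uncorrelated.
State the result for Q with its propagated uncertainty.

Let u = a + r = 12.1. δu = √(δa² + δr²) = √(0.00160 + 0.00903) = 0.103, so δu/u = 0.00852.
Q is then a monomial in u, q, b:
δQ/Q = √((δu/u)² + (-2·δq/q)² + (½·δb/b)²) = √(7.26e-05 + 0.00487 + 0.00167) = 0.0813
Q = 0.000507, so δQ = 0.0813 × 0.000507 = 4.13e-05.

(5.07 ± 0.413) × 10^-4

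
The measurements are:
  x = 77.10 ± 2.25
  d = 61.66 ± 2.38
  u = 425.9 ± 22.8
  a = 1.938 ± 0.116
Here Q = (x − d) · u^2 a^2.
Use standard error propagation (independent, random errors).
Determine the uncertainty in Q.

2.8e+06

Let w = x − d = 15.44. δw = √(δx² + δd²) = √(5.06 + 5.66) = 3.28, so δw/w = 0.212.
Q is then a monomial in w, u, a:
δQ/Q = √((δw/w)² + (2·δu/u)² + (2·δa/a)²) = √(0.0450 + 0.0115 + 0.0143) = 0.266
Q = 1.052e+07, so δQ = 0.266 × 1.052e+07 = 2.8e+06.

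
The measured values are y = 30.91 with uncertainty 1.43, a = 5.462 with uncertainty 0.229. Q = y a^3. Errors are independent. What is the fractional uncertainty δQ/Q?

0.134

Each factor contributes (exponent × relative error)² to (δQ/Q)²:
  (1·δy/y)² = (1×0.0463)² = 0.00214;  (3·δa/a)² = (3×0.0419)² = 0.0158
δQ/Q = √(0.0180) = 0.134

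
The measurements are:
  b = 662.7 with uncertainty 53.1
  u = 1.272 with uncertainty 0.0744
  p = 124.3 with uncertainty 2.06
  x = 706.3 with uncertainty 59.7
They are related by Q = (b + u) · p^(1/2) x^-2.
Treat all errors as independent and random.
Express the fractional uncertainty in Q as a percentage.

18.7%

Let w = b + u = 664.0. δw = √(δb² + δu²) = √(2820 + 0.00554) = 53.1, so δw/w = 0.0800.
Q is then a monomial in w, p, x:
δQ/Q = √((δw/w)² + (½·δp/p)² + (-2·δx/x)²) = √(0.00640 + 6.87e-05 + 0.0286) = 0.187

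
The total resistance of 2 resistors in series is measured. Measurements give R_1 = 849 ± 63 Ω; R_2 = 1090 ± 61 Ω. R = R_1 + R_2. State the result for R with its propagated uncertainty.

Sums and differences: (δR)² = Σ (cᵢ δxᵢ)².
  (δR_1)² = 3970;  (δR_2)² = 3720
δR = √(7690) = 87.7 Ω
R = 1940 Ω.

1940 ± 87.7 Ω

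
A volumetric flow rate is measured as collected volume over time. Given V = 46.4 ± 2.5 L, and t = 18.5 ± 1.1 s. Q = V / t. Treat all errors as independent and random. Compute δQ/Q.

0.0802

For a monomial Q ∝ V, t^-1, fractional errors add in quadrature:
  (1·δV/V)² = (1×0.0539)² = 0.00290;  (-1·δt/t)² = (-1×0.0595)² = 0.00354
δQ/Q = √(0.00644) = 0.0802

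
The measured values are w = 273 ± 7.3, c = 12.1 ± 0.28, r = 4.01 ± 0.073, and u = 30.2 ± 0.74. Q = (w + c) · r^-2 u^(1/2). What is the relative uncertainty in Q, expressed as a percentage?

4.62%

Let h = w + c = 285. δh = √(δw² + δc²) = √(53.3 + 0.0784) = 7.31, so δh/h = 0.0256.
Q is then a monomial in h, r, u:
δQ/Q = √((δh/h)² + (-2·δr/r)² + (½·δu/u)²) = √(0.000657 + 0.00133 + 0.000150) = 0.0462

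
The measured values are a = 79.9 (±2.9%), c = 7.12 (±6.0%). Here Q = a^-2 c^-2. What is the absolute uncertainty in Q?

Products/powers → add relative errors in quadrature, weighted by exponent:
  (-2·δa/a)² = (-2×0.0290)² = 0.00336;  (-2·δc/c)² = (-2×0.0600)² = 0.0144
δQ/Q = √(0.0178) = 0.133
Q = 3.09e-06, so δQ = 0.133 × 3.09e-06 = 4.12e-07.

4.12e-07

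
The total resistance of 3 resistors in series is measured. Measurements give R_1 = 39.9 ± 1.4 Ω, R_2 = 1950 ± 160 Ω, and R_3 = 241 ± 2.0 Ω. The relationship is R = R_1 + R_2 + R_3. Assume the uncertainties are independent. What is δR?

Sums and differences: (δR)² = Σ (cᵢ δxᵢ)².
  (δR_1)² = 1.96;  (δR_2)² = 25600;  (δR_3)² = 4.00
δR = √(25600) = 160 Ω

160 Ω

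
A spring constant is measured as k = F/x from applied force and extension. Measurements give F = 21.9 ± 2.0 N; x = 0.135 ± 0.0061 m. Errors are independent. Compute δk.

16.5 N/m

Relative error in a monomial: (δk/k)² = Σ (nᵢ · δxᵢ/xᵢ)².
  (1·δF/F)² = (1×0.0913)² = 0.00834;  (-1·δx/x)² = (-1×0.0452)² = 0.00204
δk/k = √(0.0104) = 0.102
k = 162 N/m, so δk = 0.102 × 162 = 16.5 N/m.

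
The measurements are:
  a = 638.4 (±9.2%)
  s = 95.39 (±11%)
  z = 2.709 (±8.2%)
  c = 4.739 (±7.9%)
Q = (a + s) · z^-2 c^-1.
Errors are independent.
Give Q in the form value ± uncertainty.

Let u = a + s = 733.8. δu = √(δa² + δs²) = √(3450 + 110) = 59.7, so δu/u = 0.0813.
Q is then a monomial in u, z, c:
δQ/Q = √((δu/u)² + (-2·δz/z)² + (-1·δc/c)²) = √(0.00661 + 0.0269 + 0.00624) = 0.199
Q = 21.10, so δQ = 0.199 × 21.10 = 4.21.

21.10 ± 4.21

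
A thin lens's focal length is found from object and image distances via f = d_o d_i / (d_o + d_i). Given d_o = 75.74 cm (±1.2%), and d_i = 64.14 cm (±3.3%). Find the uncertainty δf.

∂f/∂d_o = (d_i/(d_o+d_i))² = 0.210;  ∂f/∂d_i = (d_o/(d_o+d_i))² = 0.293
δf = √((∂f/∂d_o · δd_o)² + (∂f/∂d_i · δd_i)²) = √(0.0365 + 0.385) = 0.649 cm

0.649 cm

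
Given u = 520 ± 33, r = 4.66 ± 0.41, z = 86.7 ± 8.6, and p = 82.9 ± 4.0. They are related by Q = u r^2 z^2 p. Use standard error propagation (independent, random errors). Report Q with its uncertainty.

(7.04 ± 1.95) × 10^9

Each factor contributes (exponent × relative error)² to (δQ/Q)²:
  (1·δu/u)² = (1×0.0635)² = 0.00403;  (2·δr/r)² = (2×0.0880)² = 0.0310;  (2·δz/z)² = (2×0.0992)² = 0.0394;  (1·δp/p)² = (1×0.0483)² = 0.00233
δQ/Q = √(0.0767) = 0.277
Q = 7.04e+09, so δQ = 0.277 × 7.04e+09 = 1.95e+09.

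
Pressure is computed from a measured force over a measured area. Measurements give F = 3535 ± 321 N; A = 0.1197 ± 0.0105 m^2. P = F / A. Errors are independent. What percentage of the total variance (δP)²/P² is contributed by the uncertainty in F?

(δP/P)² = (1·δF/F)² + (-1·δA/A)²
  F term: (1×0.0908)² = 0.00825
  A term: (-1×0.0877)² = 0.00769
Total = 0.0159. Share from F = 0.00825/0.0159 = 0.517.

51.7%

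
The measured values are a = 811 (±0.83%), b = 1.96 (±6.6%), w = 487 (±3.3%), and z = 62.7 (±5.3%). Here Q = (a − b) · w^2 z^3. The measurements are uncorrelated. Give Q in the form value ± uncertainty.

Let u = a − b = 809. δu = √(δa² + δb²) = √(45.3 + 0.0167) = 6.73, so δu/u = 0.00832.
Q is then a monomial in u, w, z:
δQ/Q = √((δu/u)² + (2·δw/w)² + (3·δz/z)²) = √(6.92e-05 + 0.00436 + 0.0253) = 0.172
Q = 4.73e+13, so δQ = 0.172 × 4.73e+13 = 8.15e+12.

(4.73 ± 0.815) × 10^13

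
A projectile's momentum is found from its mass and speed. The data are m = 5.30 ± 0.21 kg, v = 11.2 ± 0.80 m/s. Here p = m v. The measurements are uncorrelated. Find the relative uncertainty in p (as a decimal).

0.0817

p is a product of powers, so relative uncertainties combine in quadrature:
  (1·δm/m)² = (1×0.0396)² = 0.00157;  (1·δv/v)² = (1×0.0714)² = 0.00510
δp/p = √(0.00667) = 0.0817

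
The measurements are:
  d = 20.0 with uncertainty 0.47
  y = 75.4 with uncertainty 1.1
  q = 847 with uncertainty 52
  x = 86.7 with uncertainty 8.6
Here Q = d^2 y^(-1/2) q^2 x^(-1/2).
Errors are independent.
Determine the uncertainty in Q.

Each factor contributes (exponent × relative error)² to (δQ/Q)²:
  (2·δd/d)² = (2×0.0235)² = 0.00221;  (−½·δy/y)² = (-0.5×0.0146)² = 5.32e-05;  (2·δq/q)² = (2×0.0614)² = 0.0151;  (−½·δx/x)² = (-0.5×0.0992)² = 0.00246
δQ/Q = √(0.0198) = 0.141
Q = 3.55e+06, so δQ = 0.141 × 3.55e+06 = 4.99e+05.

4.99e+05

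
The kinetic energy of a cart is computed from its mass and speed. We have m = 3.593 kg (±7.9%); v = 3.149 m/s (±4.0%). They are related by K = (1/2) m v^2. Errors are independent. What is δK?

2.00 J

Relative error in a monomial: (δK/K)² = Σ (nᵢ · δxᵢ/xᵢ)².
  (1·δm/m)² = (1×0.0790)² = 0.00624;  (2·δv/v)² = (2×0.0400)² = 0.00640
δK/K = √(0.0126) = 0.112
K = 17.81 J, so δK = 0.112 × 17.81 = 2.00 J.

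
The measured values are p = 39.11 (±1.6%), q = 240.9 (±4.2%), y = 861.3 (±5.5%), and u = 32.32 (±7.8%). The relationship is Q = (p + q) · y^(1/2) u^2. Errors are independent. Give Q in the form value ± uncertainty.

(8.584 ± 1.39) × 10^6

Let w = p + q = 280.0. δw = √(δp² + δq²) = √(0.392 + 102) = 10.1, so δw/w = 0.0362.
Q is then a monomial in w, y, u:
δQ/Q = √((δw/w)² + (½·δy/y)² + (2·δu/u)²) = √(0.00131 + 0.000756 + 0.0243) = 0.162
Q = 8.584e+06, so δQ = 0.162 × 8.584e+06 = 1.39e+06.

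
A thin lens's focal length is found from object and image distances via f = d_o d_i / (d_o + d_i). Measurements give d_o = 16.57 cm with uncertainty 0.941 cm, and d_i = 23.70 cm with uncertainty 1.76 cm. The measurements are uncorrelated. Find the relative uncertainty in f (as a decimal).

0.0453

∂f/∂d_o = (d_i/(d_o+d_i))² = 0.346;  ∂f/∂d_i = (d_o/(d_o+d_i))² = 0.169
δf = √((∂f/∂d_o · δd_o)² + (∂f/∂d_i · δd_i)²) = √(0.106 + 0.0888) = 0.442 cm
f = 9.752 cm, so δf/f = 0.442/9.752 = 0.0453.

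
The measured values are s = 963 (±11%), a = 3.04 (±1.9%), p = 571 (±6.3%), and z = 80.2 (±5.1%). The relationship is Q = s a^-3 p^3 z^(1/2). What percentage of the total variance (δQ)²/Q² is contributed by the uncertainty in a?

(δQ/Q)² = (1·δs/s)² + (-3·δa/a)² + (3·δp/p)² + (½·δz/z)²
  s term: (1×0.110)² = 0.0121
  a term: (-3×0.0190)² = 0.00325
  p term: (3×0.0630)² = 0.0357
  z term: (0.5×0.0510)² = 0.000650
Total = 0.0517. Share from a = 0.00325/0.0517 = 0.0628.

6.28%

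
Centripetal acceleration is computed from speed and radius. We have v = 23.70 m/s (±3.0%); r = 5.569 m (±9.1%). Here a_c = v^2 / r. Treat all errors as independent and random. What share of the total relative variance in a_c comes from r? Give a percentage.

(δa_c/a_c)² = (2·δv/v)² + (-1·δr/r)²
  v term: (2×0.0300)² = 0.00360
  r term: (-1×0.0910)² = 0.00828
Total = 0.0119. Share from r = 0.00828/0.0119 = 0.697.

69.7%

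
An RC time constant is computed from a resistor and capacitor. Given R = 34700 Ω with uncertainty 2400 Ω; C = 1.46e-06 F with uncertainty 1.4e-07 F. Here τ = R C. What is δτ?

Relative error in a monomial: (δτ/τ)² = Σ (nᵢ · δxᵢ/xᵢ)².
  (1·δR/R)² = (1×0.0692)² = 0.00478;  (1·δC/C)² = (1×0.0959)² = 0.00919
δτ/τ = √(0.0140) = 0.118
τ = 0.0507 s, so δτ = 0.118 × 0.0507 = 0.00599 s.

0.00599 s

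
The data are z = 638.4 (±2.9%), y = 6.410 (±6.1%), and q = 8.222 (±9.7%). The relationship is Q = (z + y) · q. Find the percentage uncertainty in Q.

Let u = z + y = 644.8. δu = √(δz² + δy²) = √(343 + 0.153) = 18.5, so δu/u = 0.0287.
Q is then a monomial in u, q:
δQ/Q = √((δu/u)² + (1·δq/q)²) = √(0.000825 + 0.00941) = 0.101

10.1%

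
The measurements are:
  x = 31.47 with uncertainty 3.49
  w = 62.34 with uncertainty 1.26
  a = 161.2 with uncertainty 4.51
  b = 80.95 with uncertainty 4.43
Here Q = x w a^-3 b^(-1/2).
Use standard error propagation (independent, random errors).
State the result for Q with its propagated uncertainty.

(5.205 ± 0.745) × 10^-5

Relative error in a monomial: (δQ/Q)² = Σ (nᵢ · δxᵢ/xᵢ)².
  (1·δx/x)² = (1×0.111)² = 0.0123;  (1·δw/w)² = (1×0.0202)² = 0.000409;  (-3·δa/a)² = (-3×0.0280)² = 0.00704;  (−½·δb/b)² = (-0.5×0.0547)² = 0.000749
δQ/Q = √(0.0205) = 0.143
Q = 5.205e-05, so δQ = 0.143 × 5.205e-05 = 7.45e-06.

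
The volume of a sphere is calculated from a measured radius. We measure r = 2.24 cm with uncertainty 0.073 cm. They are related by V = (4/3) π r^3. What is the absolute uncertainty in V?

Products/powers → add relative errors in quadrature, weighted by exponent:
  (3·δr/r)² = (3×0.0326)² = 0.00956
δV/V = √(0.00956) = 0.0978
V = 47.1 cm^3, so δV = 0.0978 × 47.1 = 4.60 cm^3.

4.60 cm^3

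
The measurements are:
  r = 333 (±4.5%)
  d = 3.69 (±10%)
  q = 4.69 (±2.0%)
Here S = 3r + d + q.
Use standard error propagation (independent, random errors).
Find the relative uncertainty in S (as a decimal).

Each term contributes (cᵢ δxᵢ)² to (δS)²:
  (3·δr)² = 2020;  (δd)² = 0.136;  (δq)² = 0.00880
δS = √(2020) = 45.0
S = 1010, so δS/S = 45.0/1010 = 0.0446.

0.0446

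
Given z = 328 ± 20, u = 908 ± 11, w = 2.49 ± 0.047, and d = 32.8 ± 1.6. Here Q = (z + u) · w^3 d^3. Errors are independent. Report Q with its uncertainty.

Let h = z + u = 1240. δh = √(δz² + δu²) = √(400 + 121) = 22.8, so δh/h = 0.0185.
Q is then a monomial in h, w, d:
δQ/Q = √((δh/h)² + (3·δw/w)² + (3·δd/d)²) = √(0.000341 + 0.00321 + 0.0214) = 0.158
Q = 6.73e+08, so δQ = 0.158 × 6.73e+08 = 1.06e+08.

(6.73 ± 1.06) × 10^8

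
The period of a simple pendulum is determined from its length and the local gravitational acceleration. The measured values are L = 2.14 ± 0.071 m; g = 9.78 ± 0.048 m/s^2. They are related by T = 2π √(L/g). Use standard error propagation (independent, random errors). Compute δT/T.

Products/powers → add relative errors in quadrature, weighted by exponent:
  (½·δL/L)² = (0.5×0.0332)² = 0.000275;  (−½·δg/g)² = (-0.5×0.00491)² = 6.02e-06
δT/T = √(0.000281) = 0.0168

0.0168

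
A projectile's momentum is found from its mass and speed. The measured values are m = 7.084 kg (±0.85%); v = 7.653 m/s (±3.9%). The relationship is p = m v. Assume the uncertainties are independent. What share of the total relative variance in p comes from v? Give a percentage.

(δp/p)² = (1·δm/m)² + (1·δv/v)²
  m term: (1×0.00850)² = 7.23e-05
  v term: (1×0.0390)² = 0.00152
Total = 0.00159. Share from v = 0.00152/0.00159 = 0.955.

95.5%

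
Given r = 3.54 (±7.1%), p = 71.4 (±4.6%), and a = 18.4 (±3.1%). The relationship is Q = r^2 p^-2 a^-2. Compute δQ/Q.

Products/powers → add relative errors in quadrature, weighted by exponent:
  (2·δr/r)² = (2×0.0710)² = 0.0202;  (-2·δp/p)² = (-2×0.0460)² = 0.00846;  (-2·δa/a)² = (-2×0.0310)² = 0.00384
δQ/Q = √(0.0325) = 0.180

0.180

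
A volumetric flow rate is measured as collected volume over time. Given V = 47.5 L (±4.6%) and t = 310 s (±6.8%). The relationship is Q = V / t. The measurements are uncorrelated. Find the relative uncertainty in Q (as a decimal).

0.0821

For a monomial Q ∝ V, t^-1, fractional errors add in quadrature:
  (1·δV/V)² = (1×0.0460)² = 0.00212;  (-1·δt/t)² = (-1×0.0680)² = 0.00462
δQ/Q = √(0.00674) = 0.0821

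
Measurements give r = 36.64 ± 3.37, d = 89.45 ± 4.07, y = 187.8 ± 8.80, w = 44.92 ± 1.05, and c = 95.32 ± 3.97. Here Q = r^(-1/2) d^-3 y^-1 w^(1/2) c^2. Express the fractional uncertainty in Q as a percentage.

17.3%

Products/powers → add relative errors in quadrature, weighted by exponent:
  (−½·δr/r)² = (-0.5×0.0920)² = 0.00211;  (-3·δd/d)² = (-3×0.0455)² = 0.0186;  (-1·δy/y)² = (-1×0.0469)² = 0.00220;  (½·δw/w)² = (0.5×0.0234)² = 0.000137;  (2·δc/c)² = (2×0.0416)² = 0.00694
δQ/Q = √(0.0300) = 0.173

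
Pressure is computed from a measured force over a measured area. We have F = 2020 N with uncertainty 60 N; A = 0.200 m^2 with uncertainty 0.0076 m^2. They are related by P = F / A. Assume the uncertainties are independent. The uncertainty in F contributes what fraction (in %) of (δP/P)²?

(δP/P)² = (1·δF/F)² + (-1·δA/A)²
  F term: (1×0.0297)² = 0.000882
  A term: (-1×0.0380)² = 0.00144
Total = 0.00233. Share from F = 0.000882/0.00233 = 0.379.

37.9%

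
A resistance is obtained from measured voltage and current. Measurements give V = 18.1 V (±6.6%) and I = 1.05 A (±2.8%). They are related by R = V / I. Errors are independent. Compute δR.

Relative error in a monomial: (δR/R)² = Σ (nᵢ · δxᵢ/xᵢ)².
  (1·δV/V)² = (1×0.0660)² = 0.00436;  (-1·δI/I)² = (-1×0.0280)² = 0.000784
δR/R = √(0.00514) = 0.0717
R = 17.2 Ω, so δR = 0.0717 × 17.2 = 1.24 Ω.

1.24 Ω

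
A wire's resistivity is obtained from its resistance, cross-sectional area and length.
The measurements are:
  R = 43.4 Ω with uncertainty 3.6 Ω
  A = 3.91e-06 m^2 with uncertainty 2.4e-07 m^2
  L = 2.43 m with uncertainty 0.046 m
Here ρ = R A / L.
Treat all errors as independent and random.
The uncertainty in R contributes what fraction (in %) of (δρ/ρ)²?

(δρ/ρ)² = (1·δR/R)² + (1·δA/A)² + (-1·δL/L)²
  R term: (1×0.0829)² = 0.00688
  A term: (1×0.0614)² = 0.00377
  L term: (-1×0.0189)² = 0.000358
Total = 0.0110. Share from R = 0.00688/0.0110 = 0.625.

62.5%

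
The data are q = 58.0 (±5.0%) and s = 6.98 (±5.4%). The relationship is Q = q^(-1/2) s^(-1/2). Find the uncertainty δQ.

For a monomial Q ∝ q^(-1/2), s^(-1/2), fractional errors add in quadrature:
  (−½·δq/q)² = (-0.5×0.0500)² = 0.000625;  (−½·δs/s)² = (-0.5×0.0540)² = 0.000729
δQ/Q = √(0.00135) = 0.0368
Q = 0.0497, so δQ = 0.0368 × 0.0497 = 0.00183.

0.00183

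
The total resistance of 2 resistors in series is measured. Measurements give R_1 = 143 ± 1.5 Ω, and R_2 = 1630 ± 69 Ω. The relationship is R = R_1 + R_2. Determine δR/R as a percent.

3.89%

Absolute uncertainties add in quadrature for a linear combination:
  (δR_1)² = 2.25;  (δR_2)² = 4760
δR = √(4760) = 69.0 Ω
R = 1770 Ω, so δR/R = 69.0/1770 = 0.0389.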